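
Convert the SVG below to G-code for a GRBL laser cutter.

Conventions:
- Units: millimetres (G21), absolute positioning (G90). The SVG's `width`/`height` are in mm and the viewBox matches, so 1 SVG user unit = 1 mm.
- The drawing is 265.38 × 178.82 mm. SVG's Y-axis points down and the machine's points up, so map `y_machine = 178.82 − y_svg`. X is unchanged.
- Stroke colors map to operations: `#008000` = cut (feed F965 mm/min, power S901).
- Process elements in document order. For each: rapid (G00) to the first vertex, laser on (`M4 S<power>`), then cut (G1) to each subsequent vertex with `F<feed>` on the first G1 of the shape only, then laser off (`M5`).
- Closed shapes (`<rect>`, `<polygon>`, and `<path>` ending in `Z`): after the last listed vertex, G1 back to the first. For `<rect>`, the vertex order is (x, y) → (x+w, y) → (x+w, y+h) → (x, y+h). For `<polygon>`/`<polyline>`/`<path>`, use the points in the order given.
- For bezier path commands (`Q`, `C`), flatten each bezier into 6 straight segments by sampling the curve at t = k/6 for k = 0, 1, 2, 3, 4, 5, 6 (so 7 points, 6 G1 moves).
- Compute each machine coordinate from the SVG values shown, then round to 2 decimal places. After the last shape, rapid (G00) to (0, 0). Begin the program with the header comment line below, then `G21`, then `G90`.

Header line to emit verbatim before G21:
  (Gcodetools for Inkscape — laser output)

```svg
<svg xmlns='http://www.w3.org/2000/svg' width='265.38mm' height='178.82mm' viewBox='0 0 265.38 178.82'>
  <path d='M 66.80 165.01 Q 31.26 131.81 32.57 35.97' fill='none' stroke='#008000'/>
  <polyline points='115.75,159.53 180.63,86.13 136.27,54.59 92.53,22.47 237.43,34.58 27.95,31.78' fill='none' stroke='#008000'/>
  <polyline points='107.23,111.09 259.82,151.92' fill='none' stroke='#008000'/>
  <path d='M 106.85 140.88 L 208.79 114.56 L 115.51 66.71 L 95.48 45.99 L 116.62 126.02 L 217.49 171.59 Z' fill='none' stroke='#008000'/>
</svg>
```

(Gcodetools for Inkscape — laser output)
G21
G90
G00 X66.80 Y13.81
M4 S901
G1 X55.98 Y26.62 F965
G1 X47.20 Y42.90
G1 X40.47 Y62.67
G1 X35.79 Y85.92
G1 X33.16 Y112.64
G1 X32.57 Y142.85
M5
G00 X115.75 Y19.29
M4 S901
G1 X180.63 Y92.69 F965
G1 X136.27 Y124.23
G1 X92.53 Y156.35
G1 X237.43 Y144.24
G1 X27.95 Y147.04
M5
G00 X107.23 Y67.73
M4 S901
G1 X259.82 Y26.90 F965
M5
G00 X106.85 Y37.94
M4 S901
G1 X208.79 Y64.26 F965
G1 X115.51 Y112.11
G1 X95.48 Y132.83
G1 X116.62 Y52.80
G1 X217.49 Y7.23
G1 X106.85 Y37.94
M5
G00 X0.00 Y0.00

Since the viewBox matches the mm dimensions, user units are millimetres directly. The only transform is the Y-flip y_m = 178.82 − y_svg.

Shape 1 is a quadratic bezier drawn with `<path>`. Its stroke #008000 means cut at S901, F965. After flipping Y the toolpath is (66.80,13.81) → (55.98,26.62) → (47.20,42.90) → (40.47,62.67) → (35.79,85.92) → (33.16,112.64) → (32.57,142.85).

Shape 2 is a open polyline drawn with `<polyline>`. Its stroke #008000 means cut at S901, F965. After flipping Y the toolpath is (115.75,19.29) → (180.63,92.69) → (136.27,124.23) → (92.53,156.35) → (237.43,144.24) → (27.95,147.04).

Shape 3 is a line segment drawn with `<polyline>`. Its stroke #008000 means cut at S901, F965. After flipping Y the toolpath is (107.23,67.73) → (259.82,26.90).

Shape 4 is a closed polygon drawn with `<path>`. Its stroke #008000 means cut at S901, F965. After flipping Y the toolpath is (106.85,37.94) → (208.79,64.26) → (115.51,112.11) → (95.48,132.83) → (116.62,52.80) → (217.49,7.23) → (106.85,37.94), returning to the start.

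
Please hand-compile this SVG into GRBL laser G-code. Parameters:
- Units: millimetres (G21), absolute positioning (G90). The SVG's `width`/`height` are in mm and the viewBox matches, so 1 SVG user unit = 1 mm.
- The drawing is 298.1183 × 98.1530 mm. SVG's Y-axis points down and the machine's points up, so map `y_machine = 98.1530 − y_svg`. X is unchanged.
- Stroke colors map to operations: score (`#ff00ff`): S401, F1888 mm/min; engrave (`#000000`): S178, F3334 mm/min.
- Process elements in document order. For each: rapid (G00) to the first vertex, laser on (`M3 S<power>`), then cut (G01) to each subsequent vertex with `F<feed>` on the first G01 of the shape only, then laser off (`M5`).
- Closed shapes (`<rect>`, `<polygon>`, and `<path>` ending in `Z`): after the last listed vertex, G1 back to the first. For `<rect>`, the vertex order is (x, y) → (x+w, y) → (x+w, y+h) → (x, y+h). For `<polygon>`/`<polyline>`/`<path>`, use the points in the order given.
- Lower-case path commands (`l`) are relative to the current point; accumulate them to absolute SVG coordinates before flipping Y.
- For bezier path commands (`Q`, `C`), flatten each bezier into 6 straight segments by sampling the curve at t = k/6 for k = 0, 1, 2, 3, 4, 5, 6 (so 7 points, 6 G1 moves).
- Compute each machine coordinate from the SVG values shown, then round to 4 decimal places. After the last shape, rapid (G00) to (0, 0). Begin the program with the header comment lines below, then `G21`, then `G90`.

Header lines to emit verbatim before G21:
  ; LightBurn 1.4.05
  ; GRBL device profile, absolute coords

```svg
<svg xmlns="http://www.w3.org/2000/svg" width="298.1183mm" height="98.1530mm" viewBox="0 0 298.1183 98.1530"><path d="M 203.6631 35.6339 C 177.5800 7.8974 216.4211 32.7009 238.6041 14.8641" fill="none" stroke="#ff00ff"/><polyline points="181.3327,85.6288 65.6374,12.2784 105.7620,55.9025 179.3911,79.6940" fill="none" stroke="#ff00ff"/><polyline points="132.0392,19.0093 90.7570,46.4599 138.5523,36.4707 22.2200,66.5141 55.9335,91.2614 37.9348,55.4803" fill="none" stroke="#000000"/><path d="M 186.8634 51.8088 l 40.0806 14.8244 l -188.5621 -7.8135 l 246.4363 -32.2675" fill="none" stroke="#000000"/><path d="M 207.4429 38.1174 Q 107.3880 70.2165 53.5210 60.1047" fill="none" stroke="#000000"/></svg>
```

Since the viewBox matches the mm dimensions, user units are millimetres directly. The only transform is the Y-flip y_m = 98.1530 − y_svg.

Shape 1 is a cubic bezier drawn with `<path>`. Its stroke #ff00ff means score at S401, F1888. After flipping Y the toolpath is (203.6631,62.5191) → (195.6542,72.4497) → (196.1998,76.2675) → (203.0338,76.6164) → (213.8900,76.1403) → (226.5021,77.4832) → (238.6041,83.2889).

Shape 2 is a open polyline drawn with `<polyline>`. Its stroke #ff00ff means score at S401, F1888. After flipping Y the toolpath is (181.3327,12.5242) → (65.6374,85.8746) → (105.7620,42.2505) → (179.3911,18.4590).

Shape 3 is a open polyline drawn with `<polyline>`. Its stroke #000000 means engrave at S178, F3334. After flipping Y the toolpath is (132.0392,79.1437) → (90.7570,51.6931) → (138.5523,61.6823) → (22.2200,31.6389) → (55.9335,6.8916) → (37.9348,42.6727).

Shape 4 is a open polyline drawn with `<path>`. Its stroke #000000 means engrave at S178, F3334. After flipping Y the toolpath is (186.8634,46.3442) → (226.9440,31.5198) → (38.3819,39.3333) → (284.8182,71.6008).

Shape 5 is a quadratic bezier drawn with `<path>`. Its stroke #000000 means engrave at S178, F3334. After flipping Y the toolpath is (207.4429,60.0356) → (175.3743,50.5084) → (145.8716,43.3263) → (118.9350,38.4892) → (94.5643,35.9972) → (72.7597,35.8502) → (53.5210,38.0483).

; LightBurn 1.4.05
; GRBL device profile, absolute coords
G21
G90
G00 X203.6631 Y62.5191
M3 S401
G01 X195.6542 Y72.4497 F1888
G01 X196.1998 Y76.2675
G01 X203.0338 Y76.6164
G01 X213.8900 Y76.1403
G01 X226.5021 Y77.4832
G01 X238.6041 Y83.2889
M5
G00 X181.3327 Y12.5242
M3 S401
G01 X65.6374 Y85.8746 F1888
G01 X105.7620 Y42.2505
G01 X179.3911 Y18.4590
M5
G00 X132.0392 Y79.1437
M3 S178
G01 X90.7570 Y51.6931 F3334
G01 X138.5523 Y61.6823
G01 X22.2200 Y31.6389
G01 X55.9335 Y6.8916
G01 X37.9348 Y42.6727
M5
G00 X186.8634 Y46.3442
M3 S178
G01 X226.9440 Y31.5198 F3334
G01 X38.3819 Y39.3333
G01 X284.8182 Y71.6008
M5
G00 X207.4429 Y60.0356
M3 S178
G01 X175.3743 Y50.5084 F3334
G01 X145.8716 Y43.3263
G01 X118.9350 Y38.4892
G01 X94.5643 Y35.9972
G01 X72.7597 Y35.8502
G01 X53.5210 Y38.0483
M5
G00 X0.0000 Y0.0000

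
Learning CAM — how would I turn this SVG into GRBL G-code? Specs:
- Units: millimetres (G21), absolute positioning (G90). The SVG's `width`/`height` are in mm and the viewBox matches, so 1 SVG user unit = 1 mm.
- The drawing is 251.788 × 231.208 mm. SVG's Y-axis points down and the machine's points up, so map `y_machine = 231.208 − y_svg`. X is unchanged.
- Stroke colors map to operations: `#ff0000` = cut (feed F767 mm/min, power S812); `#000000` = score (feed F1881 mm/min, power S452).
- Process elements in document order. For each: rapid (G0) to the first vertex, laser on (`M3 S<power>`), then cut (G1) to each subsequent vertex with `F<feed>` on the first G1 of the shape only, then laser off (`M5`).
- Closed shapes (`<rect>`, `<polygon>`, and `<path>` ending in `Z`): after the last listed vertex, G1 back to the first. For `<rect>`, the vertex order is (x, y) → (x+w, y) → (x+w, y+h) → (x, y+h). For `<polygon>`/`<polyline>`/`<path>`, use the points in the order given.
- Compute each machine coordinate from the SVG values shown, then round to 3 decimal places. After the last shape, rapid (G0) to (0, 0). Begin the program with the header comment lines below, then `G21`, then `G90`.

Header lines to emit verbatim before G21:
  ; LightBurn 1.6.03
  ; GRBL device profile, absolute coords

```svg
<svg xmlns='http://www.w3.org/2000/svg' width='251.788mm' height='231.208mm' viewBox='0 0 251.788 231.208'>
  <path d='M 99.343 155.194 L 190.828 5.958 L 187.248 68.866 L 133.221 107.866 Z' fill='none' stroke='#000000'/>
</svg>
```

Since the viewBox matches the mm dimensions, user units are millimetres directly. The only transform is the Y-flip y_m = 231.208 − y_svg.

Shape 1 is a closed polygon drawn with `<path>`. Its stroke #000000 means score at S452, F1881. After flipping Y the toolpath is (99.343,76.014) → (190.828,225.250) → (187.248,162.342) → (133.221,123.342) → (99.343,76.014), returning to the start.

; LightBurn 1.6.03
; GRBL device profile, absolute coords
G21
G90
G0 X99.343 Y76.014
M3 S452
G1 X190.828 Y225.250 F1881
G1 X187.248 Y162.342
G1 X133.221 Y123.342
G1 X99.343 Y76.014
M5
G0 X0.000 Y0.000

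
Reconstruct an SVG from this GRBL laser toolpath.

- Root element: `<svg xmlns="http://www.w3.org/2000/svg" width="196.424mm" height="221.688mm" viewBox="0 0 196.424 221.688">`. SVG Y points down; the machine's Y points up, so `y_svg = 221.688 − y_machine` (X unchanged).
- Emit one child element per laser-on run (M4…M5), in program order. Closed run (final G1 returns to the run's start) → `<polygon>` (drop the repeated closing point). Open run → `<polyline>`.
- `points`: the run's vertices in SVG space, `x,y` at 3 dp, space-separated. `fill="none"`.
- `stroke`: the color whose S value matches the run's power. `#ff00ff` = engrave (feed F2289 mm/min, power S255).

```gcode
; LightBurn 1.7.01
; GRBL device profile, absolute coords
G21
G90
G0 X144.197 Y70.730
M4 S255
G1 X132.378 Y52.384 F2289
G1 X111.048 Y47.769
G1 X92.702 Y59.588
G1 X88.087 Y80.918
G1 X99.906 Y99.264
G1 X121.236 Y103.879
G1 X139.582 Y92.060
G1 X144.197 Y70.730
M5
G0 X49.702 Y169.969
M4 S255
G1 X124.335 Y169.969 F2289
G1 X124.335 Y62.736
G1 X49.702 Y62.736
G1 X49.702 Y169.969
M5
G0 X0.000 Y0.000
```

Machine Y-up, SVG Y-down with viewBox height 221.688, so y_svg = 221.688 − y_machine; X carries over. Every run uses S255, so all elements get stroke `#ff00ff` (engrave).

Run 1: The run returns to its start, so emit a `<polygon>` with points (Y-flipped): 144.197,150.958 132.378,169.304 111.048,173.919 92.702,162.100 88.087,140.770 99.906,122.424 121.236,117.809 139.582,129.628.

Run 2: The run returns to its start, so emit a `<polygon>` with points (Y-flipped): 49.702,51.719 124.335,51.719 124.335,158.952 49.702,158.952.

<svg xmlns="http://www.w3.org/2000/svg" width="196.424mm" height="221.688mm" viewBox="0 0 196.424 221.688">
  <polygon points="144.197,150.958 132.378,169.304 111.048,173.919 92.702,162.100 88.087,140.770 99.906,122.424 121.236,117.809 139.582,129.628" fill="none" stroke="#ff00ff"/>
  <polygon points="49.702,51.719 124.335,51.719 124.335,158.952 49.702,158.952" fill="none" stroke="#ff00ff"/>
</svg>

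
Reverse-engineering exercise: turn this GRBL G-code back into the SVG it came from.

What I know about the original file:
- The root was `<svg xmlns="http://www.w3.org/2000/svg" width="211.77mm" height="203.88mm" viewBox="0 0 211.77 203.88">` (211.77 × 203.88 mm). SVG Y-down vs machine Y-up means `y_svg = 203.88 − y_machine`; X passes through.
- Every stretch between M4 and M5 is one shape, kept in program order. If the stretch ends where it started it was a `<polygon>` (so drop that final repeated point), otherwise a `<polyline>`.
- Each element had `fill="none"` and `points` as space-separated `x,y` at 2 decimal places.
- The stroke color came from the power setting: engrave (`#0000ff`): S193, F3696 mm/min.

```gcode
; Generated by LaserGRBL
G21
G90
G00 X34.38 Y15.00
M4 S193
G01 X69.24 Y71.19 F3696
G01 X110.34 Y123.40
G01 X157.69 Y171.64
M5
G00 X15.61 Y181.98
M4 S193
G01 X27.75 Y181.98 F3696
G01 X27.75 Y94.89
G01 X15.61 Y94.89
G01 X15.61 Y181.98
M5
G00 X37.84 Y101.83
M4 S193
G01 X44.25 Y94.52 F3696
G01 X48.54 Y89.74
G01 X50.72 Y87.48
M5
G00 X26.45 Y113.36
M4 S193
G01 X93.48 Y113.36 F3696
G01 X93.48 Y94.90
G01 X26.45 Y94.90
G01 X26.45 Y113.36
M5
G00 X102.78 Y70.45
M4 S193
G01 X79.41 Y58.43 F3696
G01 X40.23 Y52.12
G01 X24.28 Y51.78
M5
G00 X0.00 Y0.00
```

<svg xmlns="http://www.w3.org/2000/svg" width="211.77mm" height="203.88mm" viewBox="0 0 211.77 203.88">
  <polyline points="34.38,188.88 69.24,132.69 110.34,80.48 157.69,32.24" fill="none" stroke="#0000ff"/>
  <polygon points="15.61,21.90 27.75,21.90 27.75,108.99 15.61,108.99" fill="none" stroke="#0000ff"/>
  <polyline points="37.84,102.05 44.25,109.36 48.54,114.14 50.72,116.40" fill="none" stroke="#0000ff"/>
  <polygon points="26.45,90.52 93.48,90.52 93.48,108.98 26.45,108.98" fill="none" stroke="#0000ff"/>
  <polyline points="102.78,133.43 79.41,145.45 40.23,151.76 24.28,152.10" fill="none" stroke="#0000ff"/>
</svg>

y_svg = 203.88 − y_m. Every run uses S193, so all elements get stroke `#0000ff` (engrave).

[1] open run; points: 34.38,188.88 69.24,132.69 110.34,80.48 157.69,32.24

[2] closed run; points: 15.61,21.90 27.75,21.90 27.75,108.99 15.61,108.99

[3] open run; points: 37.84,102.05 44.25,109.36 48.54,114.14 50.72,116.40

[4] closed run; points: 26.45,90.52 93.48,90.52 93.48,108.98 26.45,108.98

[5] open run; points: 102.78,133.43 79.41,145.45 40.23,151.76 24.28,152.10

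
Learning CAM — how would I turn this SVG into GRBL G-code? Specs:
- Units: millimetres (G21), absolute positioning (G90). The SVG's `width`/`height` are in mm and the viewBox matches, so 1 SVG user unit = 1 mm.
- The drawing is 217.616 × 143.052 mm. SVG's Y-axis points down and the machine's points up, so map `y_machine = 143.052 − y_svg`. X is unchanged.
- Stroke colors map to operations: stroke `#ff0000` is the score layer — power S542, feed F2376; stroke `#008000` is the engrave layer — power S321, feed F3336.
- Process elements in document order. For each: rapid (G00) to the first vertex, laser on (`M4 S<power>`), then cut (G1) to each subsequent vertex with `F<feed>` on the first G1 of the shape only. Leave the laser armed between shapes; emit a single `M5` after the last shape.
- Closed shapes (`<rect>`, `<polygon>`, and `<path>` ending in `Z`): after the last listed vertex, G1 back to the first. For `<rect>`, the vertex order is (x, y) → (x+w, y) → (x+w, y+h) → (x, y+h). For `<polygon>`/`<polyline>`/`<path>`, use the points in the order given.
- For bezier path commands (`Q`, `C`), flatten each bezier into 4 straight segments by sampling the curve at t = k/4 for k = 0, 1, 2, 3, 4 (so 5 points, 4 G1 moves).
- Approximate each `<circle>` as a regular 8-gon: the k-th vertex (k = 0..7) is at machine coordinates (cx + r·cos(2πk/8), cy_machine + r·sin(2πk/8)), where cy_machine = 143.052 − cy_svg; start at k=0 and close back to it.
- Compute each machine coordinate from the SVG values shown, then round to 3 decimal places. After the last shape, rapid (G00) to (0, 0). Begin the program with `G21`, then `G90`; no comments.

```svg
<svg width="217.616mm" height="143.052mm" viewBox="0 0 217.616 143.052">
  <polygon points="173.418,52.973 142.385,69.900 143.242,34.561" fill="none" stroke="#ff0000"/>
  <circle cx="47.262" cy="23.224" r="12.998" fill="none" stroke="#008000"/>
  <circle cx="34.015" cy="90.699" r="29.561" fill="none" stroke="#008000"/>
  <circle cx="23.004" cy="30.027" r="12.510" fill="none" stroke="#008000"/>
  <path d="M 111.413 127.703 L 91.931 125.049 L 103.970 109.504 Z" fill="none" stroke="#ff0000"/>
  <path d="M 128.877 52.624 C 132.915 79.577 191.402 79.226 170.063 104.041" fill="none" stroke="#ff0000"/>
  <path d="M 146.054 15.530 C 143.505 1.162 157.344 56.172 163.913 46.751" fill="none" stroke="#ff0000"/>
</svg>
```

G21
G90
G00 X173.418 Y90.079
M4 S542
G1 X142.385 Y73.152 F2376
G1 X143.242 Y108.491
G1 X173.418 Y90.079
G00 X60.260 Y119.828
M4 S321
G1 X56.453 Y129.019 F3336
G1 X47.262 Y132.826
G1 X38.071 Y129.019
G1 X34.264 Y119.828
G1 X38.071 Y110.637
G1 X47.262 Y106.830
G1 X56.453 Y110.637
G1 X60.260 Y119.828
G00 X63.576 Y52.353
M4 S321
G1 X54.918 Y73.256 F3336
G1 X34.015 Y81.914
G1 X13.112 Y73.256
G1 X4.454 Y52.353
G1 X13.112 Y31.450
G1 X34.015 Y22.792
G1 X54.918 Y31.450
G1 X63.576 Y52.353
G00 X35.514 Y113.025
M4 S321
G1 X31.850 Y121.871 F3336
G1 X23.004 Y125.535
G1 X14.158 Y121.871
G1 X10.494 Y113.025
G1 X14.158 Y104.179
G1 X23.004 Y100.515
G1 X31.850 Y104.179
G1 X35.514 Y113.025
G00 X111.413 Y15.349
M4 S542
G1 X91.931 Y18.003 F2376
G1 X103.970 Y33.548
G1 X111.413 Y15.349
G00 X128.877 Y90.428
M4 S542
G1 X140.017 Y74.513 F2376
G1 X158.986 Y63.918
G1 X173.198 Y53.723
G1 X170.063 Y39.011
G00 X146.054 Y127.522
M4 S542
G1 X146.845 Y127.380 F2376
G1 X151.564 Y113.767
G1 X157.993 Y99.225
G1 X163.913 Y96.301
M5
G00 X0.000 Y0.000

Since the viewBox matches the mm dimensions, user units are millimetres directly. The only transform is the Y-flip y_m = 143.052 − y_svg.

Shape 1 is a regular polygon drawn with `<polygon>`. Its stroke #ff0000 means score at S542, F2376. After flipping Y the toolpath is (173.418,90.079) → (142.385,73.152) → (143.242,108.491) → (173.418,90.079), returning to the start.

Shape 2 is a circle drawn with `<circle>`. Its stroke #008000 means engrave at S321, F3336. After flipping Y the toolpath is (60.260,119.828) → (56.453,129.019) → (47.262,132.826) → (38.071,129.019) → (34.264,119.828) → (38.071,110.637) → (47.262,106.830) → (56.453,110.637) → (60.260,119.828), returning to the start.

Shape 3 is a circle drawn with `<circle>`. Its stroke #008000 means engrave at S321, F3336. After flipping Y the toolpath is (63.576,52.353) → (54.918,73.256) → (34.015,81.914) → (13.112,73.256) → (4.454,52.353) → (13.112,31.450) → (34.015,22.792) → (54.918,31.450) → (63.576,52.353), returning to the start.

Shape 4 is a circle drawn with `<circle>`. Its stroke #008000 means engrave at S321, F3336. After flipping Y the toolpath is (35.514,113.025) → (31.850,121.871) → (23.004,125.535) → (14.158,121.871) → (10.494,113.025) → (14.158,104.179) → (23.004,100.515) → (31.850,104.179) → (35.514,113.025), returning to the start.

Shape 5 is a regular polygon drawn with `<path>`. Its stroke #ff0000 means score at S542, F2376. After flipping Y the toolpath is (111.413,15.349) → (91.931,18.003) → (103.970,33.548) → (111.413,15.349), returning to the start.

Shape 6 is a cubic bezier drawn with `<path>`. Its stroke #ff0000 means score at S542, F2376. After flipping Y the toolpath is (128.877,90.428) → (140.017,74.513) → (158.986,63.918) → (173.198,53.723) → (170.063,39.011).

Shape 7 is a cubic bezier drawn with `<path>`. Its stroke #ff0000 means score at S542, F2376. After flipping Y the toolpath is (146.054,127.522) → (146.845,127.380) → (151.564,113.767) → (157.993,99.225) → (163.913,96.301).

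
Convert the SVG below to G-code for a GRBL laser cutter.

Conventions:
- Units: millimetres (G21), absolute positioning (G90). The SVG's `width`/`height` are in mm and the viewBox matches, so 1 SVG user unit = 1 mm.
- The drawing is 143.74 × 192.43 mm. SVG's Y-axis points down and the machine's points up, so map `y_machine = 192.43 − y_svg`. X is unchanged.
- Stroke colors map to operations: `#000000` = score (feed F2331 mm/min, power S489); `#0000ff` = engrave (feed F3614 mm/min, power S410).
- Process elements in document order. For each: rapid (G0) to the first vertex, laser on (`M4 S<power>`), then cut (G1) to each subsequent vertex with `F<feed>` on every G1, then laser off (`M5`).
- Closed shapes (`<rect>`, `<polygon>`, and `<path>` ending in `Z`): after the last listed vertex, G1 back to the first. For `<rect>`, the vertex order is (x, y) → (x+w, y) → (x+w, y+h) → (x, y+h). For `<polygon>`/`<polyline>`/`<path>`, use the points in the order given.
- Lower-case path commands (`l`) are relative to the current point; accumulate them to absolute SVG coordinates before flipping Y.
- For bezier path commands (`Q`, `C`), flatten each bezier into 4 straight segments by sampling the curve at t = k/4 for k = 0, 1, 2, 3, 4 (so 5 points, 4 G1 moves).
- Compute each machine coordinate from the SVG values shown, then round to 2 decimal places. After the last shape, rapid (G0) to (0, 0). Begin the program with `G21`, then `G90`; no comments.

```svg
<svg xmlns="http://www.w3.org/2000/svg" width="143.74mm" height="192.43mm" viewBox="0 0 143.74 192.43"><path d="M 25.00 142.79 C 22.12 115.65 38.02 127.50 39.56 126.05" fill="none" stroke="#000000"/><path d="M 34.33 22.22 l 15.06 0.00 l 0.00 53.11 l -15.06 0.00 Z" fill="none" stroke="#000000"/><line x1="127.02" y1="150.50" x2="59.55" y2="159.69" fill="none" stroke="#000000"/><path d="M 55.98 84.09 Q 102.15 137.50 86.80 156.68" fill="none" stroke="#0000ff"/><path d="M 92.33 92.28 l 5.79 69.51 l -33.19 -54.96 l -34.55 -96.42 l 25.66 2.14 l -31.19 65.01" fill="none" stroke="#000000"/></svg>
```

G21
G90
G0 X25.00 Y49.64
M4 S489
G1 X25.84 Y63.50 F2331
G1 X30.62 Y67.64 F2331
G1 X36.23 Y66.97 F2331
G1 X39.56 Y66.38 F2331
M5
G0 X34.33 Y170.21
M4 S489
G1 X49.39 Y170.21 F2331
G1 X49.39 Y117.10 F2331
G1 X34.33 Y117.10 F2331
G1 X34.33 Y170.21 F2331
M5
G0 X127.02 Y41.93
M4 S489
G1 X59.55 Y32.74 F2331
M5
G0 X55.98 Y108.34
M4 S410
G1 X75.22 Y83.77 F3614
G1 X86.77 Y63.49 F3614
G1 X90.63 Y47.48 F3614
G1 X86.80 Y35.75 F3614
M5
G0 X92.33 Y100.15
M4 S489
G1 X98.12 Y30.64 F2331
G1 X64.93 Y85.60 F2331
G1 X30.38 Y182.02 F2331
G1 X56.04 Y179.88 F2331
G1 X24.85 Y114.87 F2331
M5
G0 X0.00 Y0.00

Since the viewBox matches the mm dimensions, user units are millimetres directly. The only transform is the Y-flip y_m = 192.43 − y_svg.

Shape 1 is a cubic bezier drawn with `<path>`. Its stroke #000000 means score at S489, F2331. After flipping Y the toolpath is (25.00,49.64) → (25.84,63.50) → (30.62,67.64) → (36.23,66.97) → (39.56,66.38).

Shape 2 is a rectangle drawn with `<path>`. Its stroke #000000 means score at S489, F2331. After flipping Y the toolpath is (34.33,170.21) → (49.39,170.21) → (49.39,117.10) → (34.33,117.10) → (34.33,170.21), returning to the start.

Shape 3 is a line segment drawn with `<line>`. Its stroke #000000 means score at S489, F2331. After flipping Y the toolpath is (127.02,41.93) → (59.55,32.74).

Shape 4 is a quadratic bezier drawn with `<path>`. Its stroke #0000ff means engrave at S410, F3614. After flipping Y the toolpath is (55.98,108.34) → (75.22,83.77) → (86.77,63.49) → (90.63,47.48) → (86.80,35.75).

Shape 5 is a open polyline drawn with `<path>`. Its stroke #000000 means score at S489, F2331. After flipping Y the toolpath is (92.33,100.15) → (98.12,30.64) → (64.93,85.60) → (30.38,182.02) → (56.04,179.88) → (24.85,114.87).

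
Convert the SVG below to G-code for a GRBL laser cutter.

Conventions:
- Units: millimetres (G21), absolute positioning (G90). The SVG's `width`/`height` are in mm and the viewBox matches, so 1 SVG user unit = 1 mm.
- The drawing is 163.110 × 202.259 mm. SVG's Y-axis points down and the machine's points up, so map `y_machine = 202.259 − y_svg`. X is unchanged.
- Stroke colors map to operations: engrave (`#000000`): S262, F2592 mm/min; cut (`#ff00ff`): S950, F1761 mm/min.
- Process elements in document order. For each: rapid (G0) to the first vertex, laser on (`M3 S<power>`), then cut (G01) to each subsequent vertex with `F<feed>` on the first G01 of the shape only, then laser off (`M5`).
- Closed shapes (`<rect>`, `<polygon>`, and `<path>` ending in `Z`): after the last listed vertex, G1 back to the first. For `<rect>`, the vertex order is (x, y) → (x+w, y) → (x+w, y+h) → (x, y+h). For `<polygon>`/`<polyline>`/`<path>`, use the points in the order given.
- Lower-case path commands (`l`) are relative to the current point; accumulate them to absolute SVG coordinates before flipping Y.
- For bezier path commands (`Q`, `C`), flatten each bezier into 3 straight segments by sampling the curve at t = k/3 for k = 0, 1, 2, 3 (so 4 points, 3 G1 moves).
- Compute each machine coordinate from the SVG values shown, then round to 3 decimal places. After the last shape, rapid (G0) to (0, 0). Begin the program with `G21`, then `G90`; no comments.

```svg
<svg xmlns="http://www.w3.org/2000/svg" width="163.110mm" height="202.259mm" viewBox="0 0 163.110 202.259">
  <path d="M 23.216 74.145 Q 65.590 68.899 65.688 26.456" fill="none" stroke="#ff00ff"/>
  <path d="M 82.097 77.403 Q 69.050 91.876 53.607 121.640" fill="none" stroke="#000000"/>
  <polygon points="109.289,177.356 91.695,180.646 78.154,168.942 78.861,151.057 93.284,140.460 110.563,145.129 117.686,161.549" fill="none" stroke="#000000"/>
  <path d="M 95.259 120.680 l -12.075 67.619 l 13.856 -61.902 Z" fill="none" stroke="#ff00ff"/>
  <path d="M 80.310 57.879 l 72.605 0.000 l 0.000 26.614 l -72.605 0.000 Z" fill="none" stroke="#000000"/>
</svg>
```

G21
G90
G0 X23.216 Y128.114
M3 S950
G01 X46.768 Y135.744 F1761
G01 X60.925 Y151.641
G01 X65.688 Y175.803
M5
G0 X82.097 Y124.856
M3 S262
G01 X73.133 Y113.508 F2592
G01 X63.636 Y98.763
G01 X53.607 Y80.619
M5
G0 X109.289 Y24.903
M3 S262
G01 X91.695 Y21.613 F2592
G01 X78.154 Y33.317
G01 X78.861 Y51.202
G01 X93.284 Y61.799
G01 X110.563 Y57.130
G01 X117.686 Y40.710
G01 X109.289 Y24.903
M5
G0 X95.259 Y81.579
M3 S950
G01 X83.184 Y13.960 F1761
G01 X97.040 Y75.862
G01 X95.259 Y81.579
M5
G0 X80.310 Y144.380
M3 S262
G01 X152.915 Y144.380 F2592
G01 X152.915 Y117.766
G01 X80.310 Y117.766
G01 X80.310 Y144.380
M5
G0 X0.000 Y0.000

Since the viewBox matches the mm dimensions, user units are millimetres directly. The only transform is the Y-flip y_m = 202.259 − y_svg.

Shape 1 is a quadratic bezier drawn with `<path>`. Its stroke #ff00ff means cut at S950, F1761. After flipping Y the toolpath is (23.216,128.114) → (46.768,135.744) → (60.925,151.641) → (65.688,175.803).

Shape 2 is a quadratic bezier drawn with `<path>`. Its stroke #000000 means engrave at S262, F2592. After flipping Y the toolpath is (82.097,124.856) → (73.133,113.508) → (63.636,98.763) → (53.607,80.619).

Shape 3 is a regular polygon drawn with `<polygon>`. Its stroke #000000 means engrave at S262, F2592. After flipping Y the toolpath is (109.289,24.903) → (91.695,21.613) → (78.154,33.317) → (78.861,51.202) → (93.284,61.799) → (110.563,57.130) → (117.686,40.710) → (109.289,24.903), returning to the start.

Shape 4 is a closed polygon drawn with `<path>`. Its stroke #ff00ff means cut at S950, F1761. After flipping Y the toolpath is (95.259,81.579) → (83.184,13.960) → (97.040,75.862) → (95.259,81.579), returning to the start.

Shape 5 is a rectangle drawn with `<path>`. Its stroke #000000 means engrave at S262, F2592. After flipping Y the toolpath is (80.310,144.380) → (152.915,144.380) → (152.915,117.766) → (80.310,117.766) → (80.310,144.380), returning to the start.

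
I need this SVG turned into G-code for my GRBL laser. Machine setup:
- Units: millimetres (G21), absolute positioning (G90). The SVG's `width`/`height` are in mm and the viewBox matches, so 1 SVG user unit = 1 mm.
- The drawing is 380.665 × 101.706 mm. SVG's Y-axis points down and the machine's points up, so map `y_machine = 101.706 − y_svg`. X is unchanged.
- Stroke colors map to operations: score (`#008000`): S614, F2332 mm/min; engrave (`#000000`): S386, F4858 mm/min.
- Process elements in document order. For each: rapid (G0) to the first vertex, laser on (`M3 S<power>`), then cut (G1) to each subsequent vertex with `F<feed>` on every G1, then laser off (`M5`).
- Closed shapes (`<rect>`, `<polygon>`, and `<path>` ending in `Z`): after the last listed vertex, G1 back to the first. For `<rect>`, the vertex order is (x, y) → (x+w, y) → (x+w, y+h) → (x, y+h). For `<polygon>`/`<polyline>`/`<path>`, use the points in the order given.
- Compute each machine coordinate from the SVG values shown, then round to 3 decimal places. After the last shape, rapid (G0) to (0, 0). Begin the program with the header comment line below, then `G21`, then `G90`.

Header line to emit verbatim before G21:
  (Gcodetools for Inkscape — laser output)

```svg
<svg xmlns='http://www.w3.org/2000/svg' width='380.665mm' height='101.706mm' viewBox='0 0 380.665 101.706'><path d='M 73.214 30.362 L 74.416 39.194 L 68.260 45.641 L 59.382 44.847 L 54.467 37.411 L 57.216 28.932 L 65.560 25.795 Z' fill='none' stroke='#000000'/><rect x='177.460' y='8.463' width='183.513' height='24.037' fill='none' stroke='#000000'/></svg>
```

1 u = 1 mm; y_m = 101.706 − y.

[1] `<path>` regular polygon, #000000→engrave S386 F4858: (73.214,71.344) → (74.416,62.512) → (68.260,56.065) → (59.382,56.859) → (54.467,64.295) → (57.216,72.774) → (65.560,75.911) → (73.214,71.344) (closed)

[2] `<rect>` rectangle, #000000→engrave S386 F4858: (177.460,93.243) → (360.973,93.243) → (360.973,69.206) → (177.460,69.206) → (177.460,93.243) (closed)

(Gcodetools for Inkscape — laser output)
G21
G90
G0 X73.214 Y71.344
M3 S386
G1 X74.416 Y62.512 F4858
G1 X68.260 Y56.065 F4858
G1 X59.382 Y56.859 F4858
G1 X54.467 Y64.295 F4858
G1 X57.216 Y72.774 F4858
G1 X65.560 Y75.911 F4858
G1 X73.214 Y71.344 F4858
M5
G0 X177.460 Y93.243
M3 S386
G1 X360.973 Y93.243 F4858
G1 X360.973 Y69.206 F4858
G1 X177.460 Y69.206 F4858
G1 X177.460 Y93.243 F4858
M5
G0 X0.000 Y0.000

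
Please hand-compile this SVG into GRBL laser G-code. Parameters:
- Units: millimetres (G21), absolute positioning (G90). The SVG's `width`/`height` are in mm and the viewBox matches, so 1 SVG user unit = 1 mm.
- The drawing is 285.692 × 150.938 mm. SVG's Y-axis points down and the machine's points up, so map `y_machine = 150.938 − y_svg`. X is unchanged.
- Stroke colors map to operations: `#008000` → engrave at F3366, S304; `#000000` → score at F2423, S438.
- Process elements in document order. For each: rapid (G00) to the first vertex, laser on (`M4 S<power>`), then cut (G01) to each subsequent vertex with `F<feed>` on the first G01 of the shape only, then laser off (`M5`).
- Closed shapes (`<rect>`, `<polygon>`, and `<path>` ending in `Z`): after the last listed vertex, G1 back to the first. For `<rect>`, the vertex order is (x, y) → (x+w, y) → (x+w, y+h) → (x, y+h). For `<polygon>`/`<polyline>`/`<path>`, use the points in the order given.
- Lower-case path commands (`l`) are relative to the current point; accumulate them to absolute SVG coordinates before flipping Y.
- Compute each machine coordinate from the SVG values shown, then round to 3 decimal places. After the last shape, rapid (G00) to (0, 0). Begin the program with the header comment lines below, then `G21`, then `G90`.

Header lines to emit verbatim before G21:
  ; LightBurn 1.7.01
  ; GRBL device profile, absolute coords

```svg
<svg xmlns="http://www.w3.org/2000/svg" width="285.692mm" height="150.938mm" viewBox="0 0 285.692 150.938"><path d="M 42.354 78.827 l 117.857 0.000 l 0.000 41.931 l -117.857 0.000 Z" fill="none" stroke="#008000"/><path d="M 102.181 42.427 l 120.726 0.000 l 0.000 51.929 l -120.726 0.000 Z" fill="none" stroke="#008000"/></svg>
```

; LightBurn 1.7.01
; GRBL device profile, absolute coords
G21
G90
G00 X42.354 Y72.111
M4 S304
G01 X160.211 Y72.111 F3366
G01 X160.211 Y30.180
G01 X42.354 Y30.180
G01 X42.354 Y72.111
M5
G00 X102.181 Y108.511
M4 S304
G01 X222.907 Y108.511 F3366
G01 X222.907 Y56.582
G01 X102.181 Y56.582
G01 X102.181 Y108.511
M5
G00 X0.000 Y0.000

Since the viewBox matches the mm dimensions, user units are millimetres directly. The only transform is the Y-flip y_m = 150.938 − y_svg.

Shape 1 is a rectangle drawn with `<path>`. Its stroke #008000 means engrave at S304, F3366. After flipping Y the toolpath is (42.354,72.111) → (160.211,72.111) → (160.211,30.180) → (42.354,30.180) → (42.354,72.111), returning to the start.

Shape 2 is a rectangle drawn with `<path>`. Its stroke #008000 means engrave at S304, F3366. After flipping Y the toolpath is (102.181,108.511) → (222.907,108.511) → (222.907,56.582) → (102.181,56.582) → (102.181,108.511), returning to the start.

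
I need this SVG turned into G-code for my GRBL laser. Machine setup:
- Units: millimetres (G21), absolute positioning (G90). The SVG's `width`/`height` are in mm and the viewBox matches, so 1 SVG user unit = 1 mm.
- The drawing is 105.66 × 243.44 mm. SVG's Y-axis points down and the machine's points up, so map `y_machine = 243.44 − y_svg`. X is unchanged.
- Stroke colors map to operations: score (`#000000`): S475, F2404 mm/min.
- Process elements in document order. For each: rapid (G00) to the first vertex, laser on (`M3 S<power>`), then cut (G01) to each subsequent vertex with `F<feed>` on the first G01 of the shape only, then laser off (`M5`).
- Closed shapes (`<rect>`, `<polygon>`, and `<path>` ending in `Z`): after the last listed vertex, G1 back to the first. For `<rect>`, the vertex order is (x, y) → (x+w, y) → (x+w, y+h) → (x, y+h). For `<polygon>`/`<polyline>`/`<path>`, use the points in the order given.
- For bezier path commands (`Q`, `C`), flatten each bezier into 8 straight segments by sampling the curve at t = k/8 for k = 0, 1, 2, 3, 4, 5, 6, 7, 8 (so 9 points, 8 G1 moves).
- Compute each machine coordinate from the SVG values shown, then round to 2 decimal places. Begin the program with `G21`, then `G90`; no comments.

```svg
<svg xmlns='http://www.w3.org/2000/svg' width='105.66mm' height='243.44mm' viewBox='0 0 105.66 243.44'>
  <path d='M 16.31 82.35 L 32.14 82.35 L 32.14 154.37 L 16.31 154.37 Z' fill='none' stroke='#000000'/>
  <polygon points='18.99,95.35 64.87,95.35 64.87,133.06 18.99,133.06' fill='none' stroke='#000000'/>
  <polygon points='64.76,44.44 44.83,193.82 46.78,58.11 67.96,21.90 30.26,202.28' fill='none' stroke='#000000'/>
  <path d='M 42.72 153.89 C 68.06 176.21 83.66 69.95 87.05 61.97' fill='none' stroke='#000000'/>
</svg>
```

G21
G90
G00 X16.31 Y161.09
M3 S475
G01 X32.14 Y161.09 F2404
G01 X32.14 Y89.07
G01 X16.31 Y89.07
G01 X16.31 Y161.09
M5
G00 X18.99 Y148.09
M3 S475
G01 X64.87 Y148.09 F2404
G01 X64.87 Y110.38
G01 X18.99 Y110.38
G01 X18.99 Y148.09
M5
G00 X64.76 Y199.00
M3 S475
G01 X44.83 Y49.62 F2404
G01 X46.78 Y185.33
G01 X67.96 Y221.54
G01 X30.26 Y41.16
G01 X64.76 Y199.00
M5
G00 X42.72 Y89.55
M3 S475
G01 X51.76 Y86.76 F2404
G01 X59.86 Y93.37
G01 X66.99 Y106.72
G01 X73.12 Y124.15
G01 X78.22 Y142.99
G01 X82.26 Y160.60
G01 X85.21 Y174.31
G01 X87.05 Y181.47
M5

1 u = 1 mm; y_m = 243.44 − y.

[1] `<path>` rectangle, #000000→score S475 F2404: (16.31,161.09) → (32.14,161.09) → (32.14,89.07) → (16.31,89.07) → (16.31,161.09) (closed)

[2] `<polygon>` rectangle, #000000→score S475 F2404: (18.99,148.09) → (64.87,148.09) → (64.87,110.38) → (18.99,110.38) → (18.99,148.09) (closed)

[3] `<polygon>` closed polygon, #000000→score S475 F2404: (64.76,199.00) → (44.83,49.62) → (46.78,185.33) → (67.96,221.54) → (30.26,41.16) → (64.76,199.00) (closed)

[4] `<path>` cubic bezier, #000000→score S475 F2404: (42.72,89.55) → (51.76,86.76) → (59.86,93.37) → (66.99,106.72) → (73.12,124.15) → (78.22,142.99) → (82.26,160.60) → (85.21,174.31) → (87.05,181.47)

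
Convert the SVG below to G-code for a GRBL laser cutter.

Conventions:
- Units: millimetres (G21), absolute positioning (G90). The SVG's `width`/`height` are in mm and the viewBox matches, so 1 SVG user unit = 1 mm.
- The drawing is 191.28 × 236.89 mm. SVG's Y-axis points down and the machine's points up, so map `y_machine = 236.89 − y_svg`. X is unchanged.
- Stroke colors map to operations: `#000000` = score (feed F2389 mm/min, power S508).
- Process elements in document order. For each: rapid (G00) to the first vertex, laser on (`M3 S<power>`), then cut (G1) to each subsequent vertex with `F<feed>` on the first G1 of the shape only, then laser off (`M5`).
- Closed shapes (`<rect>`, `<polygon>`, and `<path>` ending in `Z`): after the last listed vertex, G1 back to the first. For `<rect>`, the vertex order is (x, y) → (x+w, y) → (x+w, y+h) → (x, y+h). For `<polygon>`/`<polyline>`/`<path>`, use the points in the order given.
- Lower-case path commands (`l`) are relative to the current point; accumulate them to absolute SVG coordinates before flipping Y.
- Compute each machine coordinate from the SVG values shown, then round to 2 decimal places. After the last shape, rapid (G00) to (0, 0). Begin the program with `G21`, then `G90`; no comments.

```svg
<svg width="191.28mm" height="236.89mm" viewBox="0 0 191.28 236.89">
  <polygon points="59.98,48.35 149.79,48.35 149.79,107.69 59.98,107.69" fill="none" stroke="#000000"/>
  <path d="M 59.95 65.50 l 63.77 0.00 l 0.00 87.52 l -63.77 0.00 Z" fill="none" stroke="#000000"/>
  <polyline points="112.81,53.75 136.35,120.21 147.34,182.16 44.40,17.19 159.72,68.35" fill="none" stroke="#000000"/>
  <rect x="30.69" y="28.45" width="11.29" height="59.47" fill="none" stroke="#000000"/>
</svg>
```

G21
G90
G00 X59.98 Y188.54
M3 S508
G1 X149.79 Y188.54 F2389
G1 X149.79 Y129.20
G1 X59.98 Y129.20
G1 X59.98 Y188.54
M5
G00 X59.95 Y171.39
M3 S508
G1 X123.72 Y171.39 F2389
G1 X123.72 Y83.87
G1 X59.95 Y83.87
G1 X59.95 Y171.39
M5
G00 X112.81 Y183.14
M3 S508
G1 X136.35 Y116.68 F2389
G1 X147.34 Y54.73
G1 X44.40 Y219.70
G1 X159.72 Y168.54
M5
G00 X30.69 Y208.44
M3 S508
G1 X41.98 Y208.44 F2389
G1 X41.98 Y148.97
G1 X30.69 Y148.97
G1 X30.69 Y208.44
M5
G00 X0.00 Y0.00

Since the viewBox matches the mm dimensions, user units are millimetres directly. The only transform is the Y-flip y_m = 236.89 − y_svg.

Shape 1 is a rectangle drawn with `<polygon>`. Its stroke #000000 means score at S508, F2389. After flipping Y the toolpath is (59.98,188.54) → (149.79,188.54) → (149.79,129.20) → (59.98,129.20) → (59.98,188.54), returning to the start.

Shape 2 is a rectangle drawn with `<path>`. Its stroke #000000 means score at S508, F2389. After flipping Y the toolpath is (59.95,171.39) → (123.72,171.39) → (123.72,83.87) → (59.95,83.87) → (59.95,171.39), returning to the start.

Shape 3 is a open polyline drawn with `<polyline>`. Its stroke #000000 means score at S508, F2389. After flipping Y the toolpath is (112.81,183.14) → (136.35,116.68) → (147.34,54.73) → (44.40,219.70) → (159.72,168.54).

Shape 4 is a rectangle drawn with `<rect>`. Its stroke #000000 means score at S508, F2389. After flipping Y the toolpath is (30.69,208.44) → (41.98,208.44) → (41.98,148.97) → (30.69,148.97) → (30.69,208.44), returning to the start.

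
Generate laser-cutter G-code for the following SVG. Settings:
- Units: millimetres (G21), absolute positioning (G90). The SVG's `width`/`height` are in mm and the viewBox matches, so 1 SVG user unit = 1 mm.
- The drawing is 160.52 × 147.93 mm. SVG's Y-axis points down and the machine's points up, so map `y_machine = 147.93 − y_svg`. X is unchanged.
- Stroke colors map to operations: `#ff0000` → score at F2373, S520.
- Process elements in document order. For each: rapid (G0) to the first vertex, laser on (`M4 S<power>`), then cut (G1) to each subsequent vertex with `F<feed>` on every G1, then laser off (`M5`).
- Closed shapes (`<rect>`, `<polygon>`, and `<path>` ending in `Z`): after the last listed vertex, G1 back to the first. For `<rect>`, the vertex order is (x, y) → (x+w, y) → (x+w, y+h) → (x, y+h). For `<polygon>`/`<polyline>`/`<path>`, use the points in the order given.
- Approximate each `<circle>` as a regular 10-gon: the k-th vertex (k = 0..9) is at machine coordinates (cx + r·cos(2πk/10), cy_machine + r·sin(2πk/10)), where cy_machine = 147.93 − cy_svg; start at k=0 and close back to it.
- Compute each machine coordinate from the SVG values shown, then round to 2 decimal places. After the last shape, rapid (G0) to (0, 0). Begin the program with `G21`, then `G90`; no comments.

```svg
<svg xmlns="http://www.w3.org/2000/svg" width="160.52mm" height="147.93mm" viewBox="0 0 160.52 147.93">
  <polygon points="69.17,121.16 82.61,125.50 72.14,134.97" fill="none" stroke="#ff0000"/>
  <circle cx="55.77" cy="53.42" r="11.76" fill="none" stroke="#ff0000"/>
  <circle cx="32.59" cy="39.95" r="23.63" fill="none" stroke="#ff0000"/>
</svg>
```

G21
G90
G0 X69.17 Y26.77
M4 S520
G1 X82.61 Y22.43 F2373
G1 X72.14 Y12.96 F2373
G1 X69.17 Y26.77 F2373
M5
G0 X67.53 Y94.51
M4 S520
G1 X65.28 Y101.42 F2373
G1 X59.40 Y105.69 F2373
G1 X52.14 Y105.69 F2373
G1 X46.26 Y101.42 F2373
G1 X44.01 Y94.51 F2373
G1 X46.26 Y87.60 F2373
G1 X52.14 Y83.33 F2373
G1 X59.40 Y83.33 F2373
G1 X65.28 Y87.60 F2373
G1 X67.53 Y94.51 F2373
M5
G0 X56.22 Y107.98
M4 S520
G1 X51.71 Y121.87 F2373
G1 X39.89 Y130.45 F2373
G1 X25.29 Y130.45 F2373
G1 X13.47 Y121.87 F2373
G1 X8.96 Y107.98 F2373
G1 X13.47 Y94.09 F2373
G1 X25.29 Y85.51 F2373
G1 X39.89 Y85.51 F2373
G1 X51.71 Y94.09 F2373
G1 X56.22 Y107.98 F2373
M5
G0 X0.00 Y0.00

viewBox `0 0 160.52 147.93` with mm width/height → 1 unit = 1 mm. Flip: y_m = 147.93 − y_svg.

**Shape 1** — `<polygon>` regular polygon, stroke `#ff0000` → score (S520, F2373). Machine vertices: (69.17,26.77) → (82.61,22.43) → (72.14,12.96) → (69.17,26.77). Closed: final G1 returns to the first vertex.

**Shape 2** — `<circle>` circle, stroke `#ff0000` → score (S520, F2373). Machine vertices: (67.53,94.51) → (65.28,101.42) → (59.40,105.69) → (52.14,105.69) → (46.26,101.42) → (44.01,94.51) → (46.26,87.60) → (52.14,83.33) → (59.40,83.33) → (65.28,87.60) → (67.53,94.51). Closed: final G1 returns to the first vertex.

**Shape 3** — `<circle>` circle, stroke `#ff0000` → score (S520, F2373). Machine vertices: (56.22,107.98) → (51.71,121.87) → (39.89,130.45) → (25.29,130.45) → (13.47,121.87) → (8.96,107.98) → (13.47,94.09) → (25.29,85.51) → (39.89,85.51) → (51.71,94.09) → (56.22,107.98). Closed: final G1 returns to the first vertex.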